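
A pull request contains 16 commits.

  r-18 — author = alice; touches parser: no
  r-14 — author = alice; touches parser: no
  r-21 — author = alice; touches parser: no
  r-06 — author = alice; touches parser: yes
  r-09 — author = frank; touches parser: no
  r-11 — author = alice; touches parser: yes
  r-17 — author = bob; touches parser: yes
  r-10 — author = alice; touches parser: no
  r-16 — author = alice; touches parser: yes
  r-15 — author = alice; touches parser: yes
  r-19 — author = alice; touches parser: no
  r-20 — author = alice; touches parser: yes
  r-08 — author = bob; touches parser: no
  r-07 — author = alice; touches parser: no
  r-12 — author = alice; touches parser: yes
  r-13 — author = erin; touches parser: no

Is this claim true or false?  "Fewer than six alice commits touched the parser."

Truth condition: |A ∩ B| < 6.
A (the restrictor) = {r-18, r-14, r-21, r-06, r-11, r-10, r-16, r-15, r-19, r-20, r-07, r-12}, |A| = 12.
A ∩ B = {r-06, r-11, r-16, r-15, r-20, r-12}, so |A ∩ B| = 6.
|A ∩ B| = 6, so the statement is false.

False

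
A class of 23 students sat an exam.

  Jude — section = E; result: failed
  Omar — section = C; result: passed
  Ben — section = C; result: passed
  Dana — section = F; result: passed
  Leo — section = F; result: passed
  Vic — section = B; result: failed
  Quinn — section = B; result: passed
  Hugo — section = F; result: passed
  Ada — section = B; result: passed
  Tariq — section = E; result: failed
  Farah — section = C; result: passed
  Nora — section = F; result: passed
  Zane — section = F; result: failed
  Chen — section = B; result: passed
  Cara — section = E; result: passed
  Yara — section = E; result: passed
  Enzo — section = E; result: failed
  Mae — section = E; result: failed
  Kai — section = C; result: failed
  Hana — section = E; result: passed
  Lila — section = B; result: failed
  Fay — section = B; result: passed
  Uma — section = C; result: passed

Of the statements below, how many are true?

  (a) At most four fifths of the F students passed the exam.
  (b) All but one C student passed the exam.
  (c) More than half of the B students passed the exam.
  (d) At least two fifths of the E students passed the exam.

4

(a) F: |A| = 5, |A ∩ B| = 4; needs |A ∩ B| / |A| ≤ 4/5 — true.
(b) C: |A| = 5, |A ∩ B| = 4; needs |A ∖ B| = 1 — true.
(c) B: |A| = 6, |A ∩ B| = 4; needs |A ∩ B| > |A ∖ B| — true.
(d) E: |A| = 7, |A ∩ B| = 3; needs |A ∩ B| / |A| ≥ 2/5 — true.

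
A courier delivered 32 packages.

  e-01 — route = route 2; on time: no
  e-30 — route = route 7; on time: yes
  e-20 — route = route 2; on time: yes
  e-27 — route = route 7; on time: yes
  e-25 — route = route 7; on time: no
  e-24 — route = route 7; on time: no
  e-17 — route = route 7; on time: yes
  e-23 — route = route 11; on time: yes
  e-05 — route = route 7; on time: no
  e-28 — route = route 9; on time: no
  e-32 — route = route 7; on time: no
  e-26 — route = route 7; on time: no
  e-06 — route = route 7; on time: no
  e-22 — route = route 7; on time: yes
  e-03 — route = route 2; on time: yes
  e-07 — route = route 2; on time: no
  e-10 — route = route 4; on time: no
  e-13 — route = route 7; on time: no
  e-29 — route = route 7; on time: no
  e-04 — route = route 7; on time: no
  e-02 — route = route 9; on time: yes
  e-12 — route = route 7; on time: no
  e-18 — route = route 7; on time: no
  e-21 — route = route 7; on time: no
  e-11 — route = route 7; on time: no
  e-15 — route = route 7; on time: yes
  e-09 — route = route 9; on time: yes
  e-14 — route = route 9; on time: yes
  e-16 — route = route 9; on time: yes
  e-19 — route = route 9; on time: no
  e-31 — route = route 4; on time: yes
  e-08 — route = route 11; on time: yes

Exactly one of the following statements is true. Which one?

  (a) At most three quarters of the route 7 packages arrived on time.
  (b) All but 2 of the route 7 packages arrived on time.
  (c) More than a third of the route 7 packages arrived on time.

|A| = 18, |A ∩ B| = 5, |A ∖ B| = 13.
(a) requires |A ∩ B| / |A| ≤ 3/4: true.
(b) requires |A ∖ B| = 2: false.
(c) requires |A ∩ B| / |A| > 1/3: false.

(a)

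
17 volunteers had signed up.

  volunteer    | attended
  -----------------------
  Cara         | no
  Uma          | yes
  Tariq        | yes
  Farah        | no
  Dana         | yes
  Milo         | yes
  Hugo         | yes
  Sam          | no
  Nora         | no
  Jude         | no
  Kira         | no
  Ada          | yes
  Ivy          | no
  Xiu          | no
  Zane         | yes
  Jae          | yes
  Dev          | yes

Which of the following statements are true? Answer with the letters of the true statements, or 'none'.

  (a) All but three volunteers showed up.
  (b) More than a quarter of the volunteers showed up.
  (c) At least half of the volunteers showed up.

|A| = 17, |A ∩ B| = 9, |A ∖ B| = 8.
(a) |A ∖ B| = 3: fails.
(b) |A ∩ B| / |A| > 1/4: holds.
(c) |A ∩ B| ≥ |A ∖ B|: holds.

(b), (c)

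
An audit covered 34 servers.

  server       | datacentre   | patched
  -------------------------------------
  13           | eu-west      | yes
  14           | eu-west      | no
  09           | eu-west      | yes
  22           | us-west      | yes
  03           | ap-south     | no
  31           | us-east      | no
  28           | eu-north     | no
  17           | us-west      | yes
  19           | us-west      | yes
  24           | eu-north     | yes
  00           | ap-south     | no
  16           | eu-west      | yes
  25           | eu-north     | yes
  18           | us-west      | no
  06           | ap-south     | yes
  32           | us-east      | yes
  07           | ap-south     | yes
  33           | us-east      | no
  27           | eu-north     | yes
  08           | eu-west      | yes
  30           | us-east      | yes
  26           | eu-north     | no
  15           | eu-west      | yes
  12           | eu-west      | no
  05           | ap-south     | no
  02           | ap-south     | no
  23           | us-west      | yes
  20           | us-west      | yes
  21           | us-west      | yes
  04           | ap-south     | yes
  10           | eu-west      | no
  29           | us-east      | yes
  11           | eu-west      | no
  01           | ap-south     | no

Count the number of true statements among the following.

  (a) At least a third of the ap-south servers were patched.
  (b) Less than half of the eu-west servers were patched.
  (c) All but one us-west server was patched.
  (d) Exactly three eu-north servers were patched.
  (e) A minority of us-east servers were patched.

3

(a) ap-south: |A| = 8, |A ∩ B| = 3; needs |A ∩ B| / |A| ≥ 1/3 — true.
(b) eu-west: |A| = 9, |A ∩ B| = 5; needs |A ∩ B| < |A ∖ B| — false.
(c) us-west: |A| = 7, |A ∩ B| = 6; needs |A ∖ B| = 1 — true.
(d) eu-north: |A| = 5, |A ∩ B| = 3; needs |A ∩ B| = 3 — true.
(e) us-east: |A| = 5, |A ∩ B| = 3; needs |A ∩ B| < |A ∖ B| — false.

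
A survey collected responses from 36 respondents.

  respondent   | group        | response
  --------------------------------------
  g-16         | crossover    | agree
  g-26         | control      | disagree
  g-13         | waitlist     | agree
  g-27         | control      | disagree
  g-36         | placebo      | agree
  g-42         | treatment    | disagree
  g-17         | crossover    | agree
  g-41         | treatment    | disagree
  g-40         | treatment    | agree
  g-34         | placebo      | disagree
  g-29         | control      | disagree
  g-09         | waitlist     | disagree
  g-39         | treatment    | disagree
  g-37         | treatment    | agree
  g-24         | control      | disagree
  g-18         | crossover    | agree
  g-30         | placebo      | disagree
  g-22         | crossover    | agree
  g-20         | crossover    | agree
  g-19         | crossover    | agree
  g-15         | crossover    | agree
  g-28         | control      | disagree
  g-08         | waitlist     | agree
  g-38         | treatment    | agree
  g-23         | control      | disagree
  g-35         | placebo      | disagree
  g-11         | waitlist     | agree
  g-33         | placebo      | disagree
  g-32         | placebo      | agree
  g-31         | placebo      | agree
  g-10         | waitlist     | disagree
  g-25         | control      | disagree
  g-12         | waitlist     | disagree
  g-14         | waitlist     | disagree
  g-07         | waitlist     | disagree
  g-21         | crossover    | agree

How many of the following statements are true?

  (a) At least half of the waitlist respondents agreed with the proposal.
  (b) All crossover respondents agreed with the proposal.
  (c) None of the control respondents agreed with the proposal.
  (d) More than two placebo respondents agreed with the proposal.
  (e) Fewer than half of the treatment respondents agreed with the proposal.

3

(a) waitlist: |A| = 8, |A ∩ B| = 3; needs |A ∩ B| ≥ |A ∖ B| — false.
(b) crossover: |A| = 8, |A ∩ B| = 8; needs A ⊆ B, i.e. every element of A is in B (|A ∖ B| = 0) — true.
(c) control: |A| = 7, |A ∩ B| = 0; needs A ∩ B = ∅ (|A ∩ B| = 0) — true.
(d) placebo: |A| = 7, |A ∩ B| = 3; needs |A ∩ B| > 2 — true.
(e) treatment: |A| = 6, |A ∩ B| = 3; needs |A ∩ B| < |A ∖ B| — false.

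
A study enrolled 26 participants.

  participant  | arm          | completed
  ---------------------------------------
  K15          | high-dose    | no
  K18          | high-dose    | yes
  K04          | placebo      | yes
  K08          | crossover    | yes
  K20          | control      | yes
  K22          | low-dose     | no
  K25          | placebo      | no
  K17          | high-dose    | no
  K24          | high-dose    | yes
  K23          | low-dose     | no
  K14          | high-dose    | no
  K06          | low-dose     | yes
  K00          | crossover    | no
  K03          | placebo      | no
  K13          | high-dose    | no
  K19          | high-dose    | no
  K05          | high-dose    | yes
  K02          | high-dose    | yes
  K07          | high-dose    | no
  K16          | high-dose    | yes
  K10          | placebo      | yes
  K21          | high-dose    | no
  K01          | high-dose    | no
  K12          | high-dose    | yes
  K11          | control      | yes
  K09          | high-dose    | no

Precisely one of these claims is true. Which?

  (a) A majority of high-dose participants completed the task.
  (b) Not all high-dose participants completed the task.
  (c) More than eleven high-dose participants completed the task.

(b)

|A| = 15, |A ∩ B| = 6, |A ∖ B| = 9.
(a) requires |A ∩ B| > |A ∖ B|: false.
(b) requires A ⊄ B (|A ∖ B| ≥ 1): true.
(c) requires |A ∩ B| > 11: false.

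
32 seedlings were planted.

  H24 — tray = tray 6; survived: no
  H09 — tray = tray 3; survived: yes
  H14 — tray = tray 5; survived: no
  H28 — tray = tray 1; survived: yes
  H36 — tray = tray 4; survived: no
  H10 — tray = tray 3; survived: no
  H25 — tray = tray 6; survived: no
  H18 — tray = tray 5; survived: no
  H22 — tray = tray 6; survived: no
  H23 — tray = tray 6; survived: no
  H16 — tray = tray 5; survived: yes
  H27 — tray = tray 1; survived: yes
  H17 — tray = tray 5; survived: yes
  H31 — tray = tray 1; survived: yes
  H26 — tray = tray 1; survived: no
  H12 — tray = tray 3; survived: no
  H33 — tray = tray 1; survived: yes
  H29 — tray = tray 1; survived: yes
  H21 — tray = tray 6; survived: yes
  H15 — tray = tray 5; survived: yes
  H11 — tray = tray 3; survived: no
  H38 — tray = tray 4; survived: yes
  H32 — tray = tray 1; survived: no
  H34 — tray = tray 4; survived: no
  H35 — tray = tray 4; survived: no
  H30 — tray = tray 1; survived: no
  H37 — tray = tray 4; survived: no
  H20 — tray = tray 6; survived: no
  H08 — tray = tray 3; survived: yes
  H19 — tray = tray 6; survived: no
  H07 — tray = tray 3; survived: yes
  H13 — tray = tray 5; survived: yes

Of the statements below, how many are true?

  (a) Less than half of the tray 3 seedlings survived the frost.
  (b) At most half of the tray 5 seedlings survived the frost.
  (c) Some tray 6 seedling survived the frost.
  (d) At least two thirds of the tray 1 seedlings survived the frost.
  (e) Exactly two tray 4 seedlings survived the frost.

1

(a) tray 3: |A| = 6, |A ∩ B| = 3; needs |A ∩ B| < |A ∖ B| — false.
(b) tray 5: |A| = 6, |A ∩ B| = 4; needs |A ∩ B| ≤ |A ∖ B| — false.
(c) tray 6: |A| = 7, |A ∩ B| = 1; needs A ∩ B ≠ ∅ (|A ∩ B| ≥ 1) — true.
(d) tray 1: |A| = 8, |A ∩ B| = 5; needs |A ∩ B| / |A| ≥ 2/3 — false.
(e) tray 4: |A| = 5, |A ∩ B| = 1; needs |A ∩ B| = 2 — false.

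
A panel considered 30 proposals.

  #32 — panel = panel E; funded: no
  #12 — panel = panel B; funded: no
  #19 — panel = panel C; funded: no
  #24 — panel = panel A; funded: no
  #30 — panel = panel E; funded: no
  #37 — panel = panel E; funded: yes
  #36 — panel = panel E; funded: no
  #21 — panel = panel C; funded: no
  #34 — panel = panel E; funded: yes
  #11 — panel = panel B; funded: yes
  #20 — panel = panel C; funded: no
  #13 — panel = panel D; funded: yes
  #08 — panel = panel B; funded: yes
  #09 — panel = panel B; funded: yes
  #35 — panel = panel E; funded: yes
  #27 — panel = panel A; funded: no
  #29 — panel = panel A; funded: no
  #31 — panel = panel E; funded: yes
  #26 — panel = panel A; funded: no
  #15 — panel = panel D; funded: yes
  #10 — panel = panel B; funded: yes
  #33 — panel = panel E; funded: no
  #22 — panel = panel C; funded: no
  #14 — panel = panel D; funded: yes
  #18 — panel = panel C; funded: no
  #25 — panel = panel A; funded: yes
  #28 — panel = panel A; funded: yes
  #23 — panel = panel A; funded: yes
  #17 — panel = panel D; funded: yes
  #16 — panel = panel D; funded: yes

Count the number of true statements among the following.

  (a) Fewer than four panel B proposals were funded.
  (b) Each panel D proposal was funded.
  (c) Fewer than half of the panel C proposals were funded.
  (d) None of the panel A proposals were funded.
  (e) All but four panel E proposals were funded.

3

(a) panel B: |A| = 5, |A ∩ B| = 4; needs |A ∩ B| < 4 — false.
(b) panel D: |A| = 5, |A ∩ B| = 5; needs A ⊆ B, i.e. every element of A is in B (|A ∖ B| = 0) — true.
(c) panel C: |A| = 5, |A ∩ B| = 0; needs |A ∩ B| < |A ∖ B| — true.
(d) panel A: |A| = 7, |A ∩ B| = 3; needs A ∩ B = ∅ (|A ∩ B| = 0) — false.
(e) panel E: |A| = 8, |A ∩ B| = 4; needs |A ∖ B| = 4 — true.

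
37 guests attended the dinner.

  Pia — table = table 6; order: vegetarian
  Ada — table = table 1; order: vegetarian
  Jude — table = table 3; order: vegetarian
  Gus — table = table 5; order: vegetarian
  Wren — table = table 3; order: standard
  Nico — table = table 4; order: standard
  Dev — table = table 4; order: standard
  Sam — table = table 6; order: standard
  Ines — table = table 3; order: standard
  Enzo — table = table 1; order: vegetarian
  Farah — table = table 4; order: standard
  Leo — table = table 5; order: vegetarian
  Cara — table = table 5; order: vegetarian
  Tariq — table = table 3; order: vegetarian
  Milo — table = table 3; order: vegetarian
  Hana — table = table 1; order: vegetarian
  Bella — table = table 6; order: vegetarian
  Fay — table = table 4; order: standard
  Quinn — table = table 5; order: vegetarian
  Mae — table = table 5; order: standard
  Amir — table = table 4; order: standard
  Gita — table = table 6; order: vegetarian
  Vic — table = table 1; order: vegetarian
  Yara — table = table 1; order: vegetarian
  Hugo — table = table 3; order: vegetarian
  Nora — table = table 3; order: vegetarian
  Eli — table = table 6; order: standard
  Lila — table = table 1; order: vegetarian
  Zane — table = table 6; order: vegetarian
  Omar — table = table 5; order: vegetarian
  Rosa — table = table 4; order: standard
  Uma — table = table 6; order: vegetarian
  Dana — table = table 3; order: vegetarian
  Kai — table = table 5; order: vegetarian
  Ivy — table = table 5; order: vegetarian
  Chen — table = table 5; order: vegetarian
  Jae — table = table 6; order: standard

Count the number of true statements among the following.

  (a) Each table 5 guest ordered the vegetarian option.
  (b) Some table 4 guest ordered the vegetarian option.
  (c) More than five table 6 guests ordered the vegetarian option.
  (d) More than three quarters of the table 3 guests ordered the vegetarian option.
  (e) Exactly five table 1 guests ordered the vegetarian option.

(a) table 5: |A| = 9, |A ∩ B| = 8; needs A ⊆ B, i.e. every element of A is in B (|A ∖ B| = 0) — false.
(b) table 4: |A| = 6, |A ∩ B| = 0; needs A ∩ B ≠ ∅ (|A ∩ B| ≥ 1) — false.
(c) table 6: |A| = 8, |A ∩ B| = 5; needs |A ∩ B| > 5 — false.
(d) table 3: |A| = 8, |A ∩ B| = 6; needs |A ∩ B| / |A| > 3/4 — false.
(e) table 1: |A| = 6, |A ∩ B| = 6; needs |A ∩ B| = 5 — false.

0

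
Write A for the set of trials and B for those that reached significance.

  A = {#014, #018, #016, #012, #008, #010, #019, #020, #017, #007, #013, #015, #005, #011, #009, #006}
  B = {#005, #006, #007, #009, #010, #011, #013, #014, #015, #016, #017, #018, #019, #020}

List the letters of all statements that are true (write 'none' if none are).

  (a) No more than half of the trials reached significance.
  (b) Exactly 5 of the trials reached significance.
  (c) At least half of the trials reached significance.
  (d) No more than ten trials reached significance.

|A| = 16, |A ∩ B| = 14, |A ∖ B| = 2.
(a) |A ∩ B| ≤ |A ∖ B|: fails.
(b) |A ∩ B| = 5: fails.
(c) |A ∩ B| ≥ |A ∖ B|: holds.
(d) |A ∩ B| ≤ 10: fails.

(c)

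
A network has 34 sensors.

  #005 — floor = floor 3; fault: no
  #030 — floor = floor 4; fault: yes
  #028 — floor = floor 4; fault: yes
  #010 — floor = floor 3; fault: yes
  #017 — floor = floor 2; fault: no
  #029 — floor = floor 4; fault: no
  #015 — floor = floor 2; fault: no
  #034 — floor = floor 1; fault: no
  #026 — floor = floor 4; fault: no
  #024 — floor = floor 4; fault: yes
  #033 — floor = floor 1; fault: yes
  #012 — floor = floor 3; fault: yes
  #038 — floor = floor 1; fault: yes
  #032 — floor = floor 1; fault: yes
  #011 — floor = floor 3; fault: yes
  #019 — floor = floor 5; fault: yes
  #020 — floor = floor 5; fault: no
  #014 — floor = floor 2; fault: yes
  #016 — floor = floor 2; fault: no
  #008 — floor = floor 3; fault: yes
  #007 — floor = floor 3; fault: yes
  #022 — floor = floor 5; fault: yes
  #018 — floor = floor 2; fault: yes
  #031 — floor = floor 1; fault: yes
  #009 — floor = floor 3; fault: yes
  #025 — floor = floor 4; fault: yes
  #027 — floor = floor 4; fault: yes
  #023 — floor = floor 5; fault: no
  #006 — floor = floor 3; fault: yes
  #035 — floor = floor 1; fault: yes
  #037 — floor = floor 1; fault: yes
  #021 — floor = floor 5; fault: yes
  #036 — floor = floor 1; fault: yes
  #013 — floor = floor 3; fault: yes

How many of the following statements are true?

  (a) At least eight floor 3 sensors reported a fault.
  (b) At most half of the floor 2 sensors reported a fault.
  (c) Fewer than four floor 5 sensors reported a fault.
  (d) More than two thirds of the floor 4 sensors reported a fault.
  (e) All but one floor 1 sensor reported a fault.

(a) floor 3: |A| = 9, |A ∩ B| = 8; needs |A ∩ B| ≥ 8 — true.
(b) floor 2: |A| = 5, |A ∩ B| = 2; needs |A ∩ B| ≤ |A ∖ B| — true.
(c) floor 5: |A| = 5, |A ∩ B| = 3; needs |A ∩ B| < 4 — true.
(d) floor 4: |A| = 7, |A ∩ B| = 5; needs |A ∩ B| / |A| > 2/3 — true.
(e) floor 1: |A| = 8, |A ∩ B| = 7; needs |A ∖ B| = 1 — true.

5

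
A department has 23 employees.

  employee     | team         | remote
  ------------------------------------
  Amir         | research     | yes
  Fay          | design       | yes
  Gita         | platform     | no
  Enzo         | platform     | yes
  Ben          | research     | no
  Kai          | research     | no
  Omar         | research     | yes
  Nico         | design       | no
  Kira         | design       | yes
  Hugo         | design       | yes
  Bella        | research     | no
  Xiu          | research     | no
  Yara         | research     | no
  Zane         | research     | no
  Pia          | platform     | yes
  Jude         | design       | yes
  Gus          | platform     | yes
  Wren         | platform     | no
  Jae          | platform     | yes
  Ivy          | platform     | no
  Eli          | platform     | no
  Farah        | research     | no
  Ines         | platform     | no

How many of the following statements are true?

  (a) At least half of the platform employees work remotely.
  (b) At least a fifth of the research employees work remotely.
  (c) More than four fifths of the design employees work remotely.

(a) platform: |A| = 9, |A ∩ B| = 4; needs |A ∩ B| ≥ |A ∖ B| — false.
(b) research: |A| = 9, |A ∩ B| = 2; needs |A ∩ B| / |A| ≥ 1/5 — true.
(c) design: |A| = 5, |A ∩ B| = 4; needs |A ∩ B| / |A| > 4/5 — false.

1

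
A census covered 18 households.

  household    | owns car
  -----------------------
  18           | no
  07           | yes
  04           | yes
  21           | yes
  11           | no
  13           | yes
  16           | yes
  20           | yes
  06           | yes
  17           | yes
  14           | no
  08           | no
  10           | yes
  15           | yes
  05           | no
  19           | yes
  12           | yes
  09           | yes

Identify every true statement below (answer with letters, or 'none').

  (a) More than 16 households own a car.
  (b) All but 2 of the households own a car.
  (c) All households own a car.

none

|A| = 18, |A ∩ B| = 13, |A ∖ B| = 5.
(a) |A ∩ B| > 16: fails.
(b) |A ∖ B| = 2: fails.
(c) A ⊆ B, i.e. every element of A is in B (|A ∖ B| = 0): fails.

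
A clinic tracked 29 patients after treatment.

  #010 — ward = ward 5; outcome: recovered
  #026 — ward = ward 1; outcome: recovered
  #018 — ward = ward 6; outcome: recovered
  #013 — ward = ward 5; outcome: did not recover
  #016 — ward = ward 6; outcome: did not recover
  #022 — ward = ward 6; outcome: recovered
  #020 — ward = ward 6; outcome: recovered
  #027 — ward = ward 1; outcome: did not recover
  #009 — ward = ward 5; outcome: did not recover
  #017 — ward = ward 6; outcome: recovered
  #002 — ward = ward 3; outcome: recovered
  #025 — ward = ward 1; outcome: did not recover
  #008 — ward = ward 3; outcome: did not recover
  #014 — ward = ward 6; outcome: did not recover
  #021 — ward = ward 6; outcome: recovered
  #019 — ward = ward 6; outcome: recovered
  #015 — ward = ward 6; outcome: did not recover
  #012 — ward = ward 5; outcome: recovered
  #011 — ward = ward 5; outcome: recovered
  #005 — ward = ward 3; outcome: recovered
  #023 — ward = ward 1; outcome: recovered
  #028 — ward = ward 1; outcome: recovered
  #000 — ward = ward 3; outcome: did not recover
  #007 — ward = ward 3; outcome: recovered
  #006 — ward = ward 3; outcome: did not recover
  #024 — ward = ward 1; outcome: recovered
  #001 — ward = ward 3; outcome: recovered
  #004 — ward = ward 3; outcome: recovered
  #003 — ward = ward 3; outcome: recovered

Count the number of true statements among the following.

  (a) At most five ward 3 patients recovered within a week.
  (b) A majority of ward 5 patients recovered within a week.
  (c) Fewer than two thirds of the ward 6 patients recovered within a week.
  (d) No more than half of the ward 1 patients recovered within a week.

1

(a) ward 3: |A| = 9, |A ∩ B| = 6; needs |A ∩ B| ≤ 5 — false.
(b) ward 5: |A| = 5, |A ∩ B| = 3; needs |A ∩ B| > |A ∖ B| — true.
(c) ward 6: |A| = 9, |A ∩ B| = 6; needs |A ∩ B| / |A| < 2/3 — false.
(d) ward 1: |A| = 6, |A ∩ B| = 4; needs |A ∩ B| ≤ |A ∖ B| — false.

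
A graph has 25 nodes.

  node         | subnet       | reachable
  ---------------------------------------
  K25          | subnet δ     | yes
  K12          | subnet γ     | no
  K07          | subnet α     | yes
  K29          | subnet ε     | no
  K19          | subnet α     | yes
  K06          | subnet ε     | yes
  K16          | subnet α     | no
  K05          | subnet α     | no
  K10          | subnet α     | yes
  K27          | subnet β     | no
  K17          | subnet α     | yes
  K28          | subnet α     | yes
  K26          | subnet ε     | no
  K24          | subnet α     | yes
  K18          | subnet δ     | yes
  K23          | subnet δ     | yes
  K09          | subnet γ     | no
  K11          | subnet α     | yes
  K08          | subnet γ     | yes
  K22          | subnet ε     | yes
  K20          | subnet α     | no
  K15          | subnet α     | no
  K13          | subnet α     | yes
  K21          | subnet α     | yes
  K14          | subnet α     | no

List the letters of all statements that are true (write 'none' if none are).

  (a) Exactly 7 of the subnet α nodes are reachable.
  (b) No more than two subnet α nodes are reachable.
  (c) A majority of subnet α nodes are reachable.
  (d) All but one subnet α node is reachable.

(c)

|A| = 14, |A ∩ B| = 9, |A ∖ B| = 5.
(a) |A ∩ B| = 7: fails.
(b) |A ∩ B| ≤ 2: fails.
(c) |A ∩ B| > |A ∖ B|: holds.
(d) |A ∖ B| = 1: fails.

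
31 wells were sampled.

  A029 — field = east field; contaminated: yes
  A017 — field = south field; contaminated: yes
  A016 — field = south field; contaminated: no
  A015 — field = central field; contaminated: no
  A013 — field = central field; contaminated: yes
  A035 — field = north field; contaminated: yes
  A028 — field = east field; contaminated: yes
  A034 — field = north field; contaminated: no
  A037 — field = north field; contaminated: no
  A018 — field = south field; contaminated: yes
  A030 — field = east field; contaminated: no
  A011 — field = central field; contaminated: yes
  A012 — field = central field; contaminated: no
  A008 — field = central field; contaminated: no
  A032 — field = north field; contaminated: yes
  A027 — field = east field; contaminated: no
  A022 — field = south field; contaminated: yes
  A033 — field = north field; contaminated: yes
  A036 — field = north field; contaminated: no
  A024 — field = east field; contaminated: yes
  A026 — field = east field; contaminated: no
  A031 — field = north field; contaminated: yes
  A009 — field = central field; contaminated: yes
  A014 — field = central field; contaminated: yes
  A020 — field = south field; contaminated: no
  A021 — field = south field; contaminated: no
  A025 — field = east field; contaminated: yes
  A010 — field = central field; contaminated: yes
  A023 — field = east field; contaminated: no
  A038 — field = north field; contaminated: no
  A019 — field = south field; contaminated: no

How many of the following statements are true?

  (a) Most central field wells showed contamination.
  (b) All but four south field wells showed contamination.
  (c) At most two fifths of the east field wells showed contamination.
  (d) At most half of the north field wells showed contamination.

(a) central field: |A| = 8, |A ∩ B| = 5; needs |A ∩ B| > |A ∖ B| — true.
(b) south field: |A| = 7, |A ∩ B| = 3; needs |A ∖ B| = 4 — true.
(c) east field: |A| = 8, |A ∩ B| = 4; needs |A ∩ B| / |A| ≤ 2/5 — false.
(d) north field: |A| = 8, |A ∩ B| = 4; needs |A ∩ B| ≤ |A ∖ B| — true.

3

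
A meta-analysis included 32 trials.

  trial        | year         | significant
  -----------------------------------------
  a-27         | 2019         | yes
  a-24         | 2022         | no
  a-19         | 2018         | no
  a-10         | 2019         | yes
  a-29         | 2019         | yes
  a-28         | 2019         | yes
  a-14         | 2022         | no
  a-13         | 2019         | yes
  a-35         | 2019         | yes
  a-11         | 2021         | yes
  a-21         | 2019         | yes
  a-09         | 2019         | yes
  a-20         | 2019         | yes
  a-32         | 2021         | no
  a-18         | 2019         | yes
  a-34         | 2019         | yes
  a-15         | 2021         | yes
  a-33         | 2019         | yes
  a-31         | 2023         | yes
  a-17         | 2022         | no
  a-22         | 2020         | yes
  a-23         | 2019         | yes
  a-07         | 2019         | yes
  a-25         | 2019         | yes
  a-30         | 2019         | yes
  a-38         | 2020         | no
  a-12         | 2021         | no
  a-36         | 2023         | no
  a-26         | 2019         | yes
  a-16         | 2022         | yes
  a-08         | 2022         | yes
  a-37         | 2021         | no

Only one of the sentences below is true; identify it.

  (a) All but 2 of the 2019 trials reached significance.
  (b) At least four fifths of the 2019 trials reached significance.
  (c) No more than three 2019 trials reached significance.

|A| = 17, |A ∩ B| = 17, |A ∖ B| = 0.
(a) requires |A ∖ B| = 2: false.
(b) requires |A ∩ B| / |A| ≥ 4/5: true.
(c) requires |A ∩ B| ≤ 3: false.

(b)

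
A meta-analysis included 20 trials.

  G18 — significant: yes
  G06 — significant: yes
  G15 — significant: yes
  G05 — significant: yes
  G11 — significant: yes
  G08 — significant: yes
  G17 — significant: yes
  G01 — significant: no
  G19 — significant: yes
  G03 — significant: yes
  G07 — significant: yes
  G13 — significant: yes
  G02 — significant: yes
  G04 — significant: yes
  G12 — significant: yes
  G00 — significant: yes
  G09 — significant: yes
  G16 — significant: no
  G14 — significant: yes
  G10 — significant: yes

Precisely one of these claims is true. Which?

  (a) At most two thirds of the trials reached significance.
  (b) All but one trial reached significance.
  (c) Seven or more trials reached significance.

(c)

|A| = 20, |A ∩ B| = 18, |A ∖ B| = 2.
(a) requires |A ∩ B| / |A| ≤ 2/3: false.
(b) requires |A ∖ B| = 1: false.
(c) requires |A ∩ B| ≥ 7: true.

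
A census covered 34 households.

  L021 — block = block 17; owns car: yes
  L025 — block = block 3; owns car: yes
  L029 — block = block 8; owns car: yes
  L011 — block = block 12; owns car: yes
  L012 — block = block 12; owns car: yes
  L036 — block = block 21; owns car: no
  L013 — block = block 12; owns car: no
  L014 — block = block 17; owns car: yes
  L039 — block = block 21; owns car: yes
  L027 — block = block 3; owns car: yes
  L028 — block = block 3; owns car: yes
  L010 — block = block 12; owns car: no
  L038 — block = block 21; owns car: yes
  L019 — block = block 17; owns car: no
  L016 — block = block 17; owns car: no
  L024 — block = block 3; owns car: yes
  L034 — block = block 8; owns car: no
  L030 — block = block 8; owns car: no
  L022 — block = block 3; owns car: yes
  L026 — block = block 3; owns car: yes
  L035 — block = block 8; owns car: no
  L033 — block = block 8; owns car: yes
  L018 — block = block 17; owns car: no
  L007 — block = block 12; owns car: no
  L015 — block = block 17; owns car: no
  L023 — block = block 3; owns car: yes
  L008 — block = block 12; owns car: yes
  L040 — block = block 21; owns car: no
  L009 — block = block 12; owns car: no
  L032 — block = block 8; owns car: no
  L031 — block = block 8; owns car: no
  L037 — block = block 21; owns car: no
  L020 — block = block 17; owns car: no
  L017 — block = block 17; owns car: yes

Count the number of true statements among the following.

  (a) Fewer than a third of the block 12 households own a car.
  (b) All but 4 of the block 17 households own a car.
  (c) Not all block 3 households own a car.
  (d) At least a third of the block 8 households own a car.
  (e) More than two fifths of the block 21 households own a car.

0

(a) block 12: |A| = 7, |A ∩ B| = 3; needs |A ∩ B| / |A| < 1/3 — false.
(b) block 17: |A| = 8, |A ∩ B| = 3; needs |A ∖ B| = 4 — false.
(c) block 3: |A| = 7, |A ∩ B| = 7; needs A ⊄ B (|A ∖ B| ≥ 1) — false.
(d) block 8: |A| = 7, |A ∩ B| = 2; needs |A ∩ B| / |A| ≥ 1/3 — false.
(e) block 21: |A| = 5, |A ∩ B| = 2; needs |A ∩ B| / |A| > 2/5 — false.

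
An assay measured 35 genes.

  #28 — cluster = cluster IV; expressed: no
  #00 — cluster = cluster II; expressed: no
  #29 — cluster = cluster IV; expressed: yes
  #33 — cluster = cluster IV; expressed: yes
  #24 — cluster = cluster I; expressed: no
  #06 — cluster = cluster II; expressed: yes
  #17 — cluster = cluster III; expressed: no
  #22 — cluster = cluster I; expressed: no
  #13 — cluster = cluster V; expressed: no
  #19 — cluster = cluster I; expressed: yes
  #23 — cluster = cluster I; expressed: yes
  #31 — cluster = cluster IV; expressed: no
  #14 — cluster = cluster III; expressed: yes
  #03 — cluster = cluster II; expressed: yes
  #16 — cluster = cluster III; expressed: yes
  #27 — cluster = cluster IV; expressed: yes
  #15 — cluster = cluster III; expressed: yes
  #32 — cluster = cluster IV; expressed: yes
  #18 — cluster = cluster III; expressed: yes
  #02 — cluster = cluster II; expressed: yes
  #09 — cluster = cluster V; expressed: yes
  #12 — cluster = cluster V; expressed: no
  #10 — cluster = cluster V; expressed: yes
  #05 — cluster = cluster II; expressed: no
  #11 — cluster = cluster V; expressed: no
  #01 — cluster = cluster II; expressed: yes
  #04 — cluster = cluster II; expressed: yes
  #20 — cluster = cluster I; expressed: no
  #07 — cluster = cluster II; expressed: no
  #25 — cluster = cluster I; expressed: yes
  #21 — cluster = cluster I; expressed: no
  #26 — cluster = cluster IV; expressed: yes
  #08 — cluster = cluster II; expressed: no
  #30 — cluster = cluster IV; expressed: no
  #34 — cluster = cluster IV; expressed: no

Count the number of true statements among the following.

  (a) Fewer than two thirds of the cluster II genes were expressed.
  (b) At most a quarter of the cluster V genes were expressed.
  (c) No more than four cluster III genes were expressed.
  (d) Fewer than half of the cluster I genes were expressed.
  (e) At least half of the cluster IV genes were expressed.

4

(a) cluster II: |A| = 9, |A ∩ B| = 5; needs |A ∩ B| / |A| < 2/3 — true.
(b) cluster V: |A| = 5, |A ∩ B| = 2; needs |A ∩ B| / |A| ≤ 1/4 — false.
(c) cluster III: |A| = 5, |A ∩ B| = 4; needs |A ∩ B| ≤ 4 — true.
(d) cluster I: |A| = 7, |A ∩ B| = 3; needs |A ∩ B| < |A ∖ B| — true.
(e) cluster IV: |A| = 9, |A ∩ B| = 5; needs |A ∩ B| ≥ |A ∖ B| — true.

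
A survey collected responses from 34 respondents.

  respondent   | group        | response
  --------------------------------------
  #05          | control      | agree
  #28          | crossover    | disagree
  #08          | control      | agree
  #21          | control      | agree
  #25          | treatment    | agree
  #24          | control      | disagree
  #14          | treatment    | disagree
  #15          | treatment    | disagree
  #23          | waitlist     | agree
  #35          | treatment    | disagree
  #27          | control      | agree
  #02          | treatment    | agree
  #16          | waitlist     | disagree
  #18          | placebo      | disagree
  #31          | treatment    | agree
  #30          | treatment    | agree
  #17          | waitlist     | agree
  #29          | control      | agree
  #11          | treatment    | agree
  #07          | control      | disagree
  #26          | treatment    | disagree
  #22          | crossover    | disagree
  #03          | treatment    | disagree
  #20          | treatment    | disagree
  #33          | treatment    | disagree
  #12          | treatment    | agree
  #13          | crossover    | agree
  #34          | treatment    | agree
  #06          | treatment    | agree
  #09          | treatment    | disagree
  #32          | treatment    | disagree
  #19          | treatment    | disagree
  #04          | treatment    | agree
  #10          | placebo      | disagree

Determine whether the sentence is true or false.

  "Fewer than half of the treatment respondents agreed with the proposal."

True

'Fewer than half of the treatment respondents agreed with the proposal' holds iff |A ∩ B| < |A ∖ B|.
|A| = 19, |A ∩ B| = 9, |A ∖ B| = 10.
9 < 10, so the statement is true.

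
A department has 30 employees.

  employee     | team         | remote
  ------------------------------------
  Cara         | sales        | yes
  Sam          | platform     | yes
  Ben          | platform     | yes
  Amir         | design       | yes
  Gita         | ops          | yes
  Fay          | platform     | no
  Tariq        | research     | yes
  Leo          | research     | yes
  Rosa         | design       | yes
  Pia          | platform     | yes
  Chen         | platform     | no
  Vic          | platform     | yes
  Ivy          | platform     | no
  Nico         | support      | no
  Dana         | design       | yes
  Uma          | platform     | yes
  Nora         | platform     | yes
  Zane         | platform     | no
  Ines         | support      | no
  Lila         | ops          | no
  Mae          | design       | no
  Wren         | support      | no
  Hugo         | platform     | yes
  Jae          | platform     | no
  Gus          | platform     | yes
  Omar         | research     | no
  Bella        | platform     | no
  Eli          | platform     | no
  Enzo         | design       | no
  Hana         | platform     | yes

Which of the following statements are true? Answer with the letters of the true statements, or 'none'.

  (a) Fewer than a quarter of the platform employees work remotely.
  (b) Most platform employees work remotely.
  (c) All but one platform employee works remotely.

|A| = 16, |A ∩ B| = 9, |A ∖ B| = 7.
(a) |A ∩ B| / |A| < 1/4: fails.
(b) |A ∩ B| > |A ∖ B|: holds.
(c) |A ∖ B| = 1: fails.

(b)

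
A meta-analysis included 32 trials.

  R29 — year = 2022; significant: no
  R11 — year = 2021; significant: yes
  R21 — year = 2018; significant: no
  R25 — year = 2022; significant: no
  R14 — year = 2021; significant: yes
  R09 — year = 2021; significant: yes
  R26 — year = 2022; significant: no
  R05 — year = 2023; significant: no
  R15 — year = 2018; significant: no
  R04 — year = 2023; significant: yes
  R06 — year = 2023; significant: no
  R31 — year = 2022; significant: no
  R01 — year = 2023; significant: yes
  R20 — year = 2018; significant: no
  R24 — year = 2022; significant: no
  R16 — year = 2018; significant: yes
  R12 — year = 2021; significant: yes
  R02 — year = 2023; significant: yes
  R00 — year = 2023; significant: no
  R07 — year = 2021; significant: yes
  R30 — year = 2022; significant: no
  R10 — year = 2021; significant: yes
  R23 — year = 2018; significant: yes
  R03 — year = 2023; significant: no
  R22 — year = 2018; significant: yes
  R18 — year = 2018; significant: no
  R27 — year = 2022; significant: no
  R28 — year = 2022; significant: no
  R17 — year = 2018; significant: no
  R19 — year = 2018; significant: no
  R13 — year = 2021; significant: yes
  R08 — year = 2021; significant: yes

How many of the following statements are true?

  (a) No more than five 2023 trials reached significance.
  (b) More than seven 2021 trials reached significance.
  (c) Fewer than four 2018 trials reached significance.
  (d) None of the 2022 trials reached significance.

(a) 2023: |A| = 7, |A ∩ B| = 3; needs |A ∩ B| ≤ 5 — true.
(b) 2021: |A| = 8, |A ∩ B| = 8; needs |A ∩ B| > 7 — true.
(c) 2018: |A| = 9, |A ∩ B| = 3; needs |A ∩ B| < 4 — true.
(d) 2022: |A| = 8, |A ∩ B| = 0; needs A ∩ B = ∅ (|A ∩ B| = 0) — true.

4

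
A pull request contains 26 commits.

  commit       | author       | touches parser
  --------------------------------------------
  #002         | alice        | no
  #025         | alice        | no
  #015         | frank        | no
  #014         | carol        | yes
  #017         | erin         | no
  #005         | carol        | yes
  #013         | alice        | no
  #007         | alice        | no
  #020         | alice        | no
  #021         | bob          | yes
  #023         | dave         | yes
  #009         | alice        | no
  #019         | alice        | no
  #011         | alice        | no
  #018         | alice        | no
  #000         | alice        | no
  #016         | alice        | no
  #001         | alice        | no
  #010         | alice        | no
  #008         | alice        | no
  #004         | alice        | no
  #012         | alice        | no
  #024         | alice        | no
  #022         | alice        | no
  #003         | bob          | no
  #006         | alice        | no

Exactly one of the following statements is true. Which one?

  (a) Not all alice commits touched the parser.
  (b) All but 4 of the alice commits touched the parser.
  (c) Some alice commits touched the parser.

|A| = 19, |A ∩ B| = 0, |A ∖ B| = 19.
(a) requires A ⊄ B (|A ∖ B| ≥ 1): true.
(b) requires |A ∖ B| = 4: false.
(c) requires A ∩ B ≠ ∅ (|A ∩ B| ≥ 1): false.

(a)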